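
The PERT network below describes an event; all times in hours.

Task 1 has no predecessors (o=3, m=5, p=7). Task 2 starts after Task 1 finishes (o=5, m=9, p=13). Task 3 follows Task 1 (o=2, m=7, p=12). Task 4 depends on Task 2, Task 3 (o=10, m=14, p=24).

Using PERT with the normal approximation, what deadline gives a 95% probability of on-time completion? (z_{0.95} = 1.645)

te_Task 1 = (3 + 4·5 + 7)/6 = 30/6 = 5; σ²_Task 1 = ((7−3)/6)² = 0.444
te_Task 2 = (5 + 4·9 + 13)/6 = 54/6 = 9; σ²_Task 2 = ((13−5)/6)² = 1.778
te_Task 3 = (2 + 4·7 + 12)/6 = 42/6 = 7; σ²_Task 3 = ((12−2)/6)² = 2.778
te_Task 4 = (10 + 4·14 + 24)/6 = 90/6 = 15; σ²_Task 4 = ((24−10)/6)² = 5.444

Forward pass:
ES_Task 1 = 0; EF_Task 1 = 5
ES_Task 2 = 5; EF_Task 2 = 5+9 = 14
ES_Task 3 = 5; EF_Task 3 = 5+7 = 12
ES_Task 4 = max(EF_Task 2=14, EF_Task 3=12) = 14; EF_Task 4 = 14+15 = 29
Expected project duration μ = 29 hours. Critical path: Task 1 → Task 2 → Task 4.

Variance along critical path = 0.444 + 1.778 + 5.444 = 7.667; σ = 2.769 hours.
D = μ + z·σ = 29 + 1.645·2.769 = 33.6 hours

33.6 hours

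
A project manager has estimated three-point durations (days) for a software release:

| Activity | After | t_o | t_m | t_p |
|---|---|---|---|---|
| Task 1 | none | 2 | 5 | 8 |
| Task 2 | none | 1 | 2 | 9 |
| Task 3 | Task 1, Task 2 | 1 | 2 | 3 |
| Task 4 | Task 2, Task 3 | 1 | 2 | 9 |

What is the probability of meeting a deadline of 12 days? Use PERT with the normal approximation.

te_Task 1 = (2 + 4·5 + 8)/6 = 30/6 = 5; σ²_Task 1 = ((8−2)/6)² = 1.000
te_Task 2 = (1 + 4·2 + 9)/6 = 18/6 = 3; σ²_Task 2 = ((9−1)/6)² = 1.778
te_Task 3 = (1 + 4·2 + 3)/6 = 12/6 = 2; σ²_Task 3 = ((3−1)/6)² = 0.111
te_Task 4 = (1 + 4·2 + 9)/6 = 18/6 = 3; σ²_Task 4 = ((9−1)/6)² = 1.778

Forward pass:
ES_Task 1 = 0; EF_Task 1 = 5
ES_Task 2 = 0; EF_Task 2 = 3
ES_Task 3 = max(EF_Task 1=5, EF_Task 2=3) = 5; EF_Task 3 = 5+2 = 7
ES_Task 4 = max(EF_Task 2=3, EF_Task 3=7) = 7; EF_Task 4 = 7+3 = 10
Expected project duration μ = 10 days. Critical path: Task 1 → Task 3 → Task 4.

Variance along critical path = 1.000 + 0.111 + 1.778 = 2.889; σ = √2.889 = 1.700 days.
Z = (12 − 10) / 1.700 = 1.177
P(T ≤ 12) = Φ(1.177) ≈ 0.880

0.880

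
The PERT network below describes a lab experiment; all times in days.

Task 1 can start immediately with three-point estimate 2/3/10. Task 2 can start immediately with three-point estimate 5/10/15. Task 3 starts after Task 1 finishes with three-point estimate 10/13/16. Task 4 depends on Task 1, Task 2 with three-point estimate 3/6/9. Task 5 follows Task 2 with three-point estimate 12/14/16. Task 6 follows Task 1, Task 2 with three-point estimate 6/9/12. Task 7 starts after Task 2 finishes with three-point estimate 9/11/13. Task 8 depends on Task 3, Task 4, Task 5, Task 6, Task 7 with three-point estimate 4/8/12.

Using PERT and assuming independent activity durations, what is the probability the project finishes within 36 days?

0.963

te_Task 1 = (2 + 4·3 + 10)/6 = 24/6 = 4; σ²_Task 1 = ((10−2)/6)² = 1.778
te_Task 2 = (5 + 4·10 + 15)/6 = 60/6 = 10; σ²_Task 2 = ((15−5)/6)² = 2.778
te_Task 3 = (10 + 4·13 + 16)/6 = 78/6 = 13; σ²_Task 3 = ((16−10)/6)² = 1.000
te_Task 4 = (3 + 4·6 + 9)/6 = 36/6 = 6; σ²_Task 4 = ((9−3)/6)² = 1.000
te_Task 5 = (12 + 4·14 + 16)/6 = 84/6 = 14; σ²_Task 5 = ((16−12)/6)² = 0.444
te_Task 6 = (6 + 4·9 + 12)/6 = 54/6 = 9; σ²_Task 6 = ((12−6)/6)² = 1.000
te_Task 7 = (9 + 4·11 + 13)/6 = 66/6 = 11; σ²_Task 7 = ((13−9)/6)² = 0.444
te_Task 8 = (4 + 4·8 + 12)/6 = 48/6 = 8; σ²_Task 8 = ((12−4)/6)² = 1.778

Forward pass:
ES_Task 1 = 0; EF_Task 1 = 4
ES_Task 2 = 0; EF_Task 2 = 10
ES_Task 3 = 4; EF_Task 3 = 4+13 = 17
ES_Task 4 = max(EF_Task 1=4, EF_Task 2=10) = 10; EF_Task 4 = 10+6 = 16
ES_Task 5 = 10; EF_Task 5 = 10+14 = 24
ES_Task 6 = max(EF_Task 1=4, EF_Task 2=10) = 10; EF_Task 6 = 10+9 = 19
ES_Task 7 = 10; EF_Task 7 = 10+11 = 21
ES_Task 8 = max(EF_Task 3=17, EF_Task 4=16, EF_Task 5=24, EF_Task 6=19, EF_Task 7=21) = 24; EF_Task 8 = 24+8 = 32
Expected project duration μ = 32 days. Critical path: Task 2 → Task 5 → Task 8.

Variance along critical path = 2.778 + 0.444 + 1.778 = 5.000; σ = √5.000 = 2.236 days.
Z = (36 − 32) / 2.236 = 1.789
P(T ≤ 36) = Φ(1.789) ≈ 0.963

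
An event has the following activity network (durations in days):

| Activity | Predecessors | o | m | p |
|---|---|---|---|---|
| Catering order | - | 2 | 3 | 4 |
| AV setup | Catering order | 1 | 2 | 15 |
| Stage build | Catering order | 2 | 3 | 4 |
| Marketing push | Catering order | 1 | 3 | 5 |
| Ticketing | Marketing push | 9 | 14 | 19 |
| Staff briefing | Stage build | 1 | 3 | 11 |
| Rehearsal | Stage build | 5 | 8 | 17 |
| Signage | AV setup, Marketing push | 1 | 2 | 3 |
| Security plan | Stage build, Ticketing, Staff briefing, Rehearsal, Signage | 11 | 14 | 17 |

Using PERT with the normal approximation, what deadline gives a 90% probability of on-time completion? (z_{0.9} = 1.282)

36.7 days

te_Catering order = (2 + 4·3 + 4)/6 = 18/6 = 3; σ²_Catering order = ((4−2)/6)² = 0.111
te_AV setup = (1 + 4·2 + 15)/6 = 24/6 = 4; σ²_AV setup = ((15−1)/6)² = 5.444
te_Stage build = (2 + 4·3 + 4)/6 = 18/6 = 3; σ²_Stage build = ((4−2)/6)² = 0.111
te_Marketing push = (1 + 4·3 + 5)/6 = 18/6 = 3; σ²_Marketing push = ((5−1)/6)² = 0.444
te_Ticketing = (9 + 4·14 + 19)/6 = 84/6 = 14; σ²_Ticketing = ((19−9)/6)² = 2.778
te_Staff briefing = (1 + 4·3 + 11)/6 = 24/6 = 4; σ²_Staff briefing = ((11−1)/6)² = 2.778
te_Rehearsal = (5 + 4·8 + 17)/6 = 54/6 = 9; σ²_Rehearsal = ((17−5)/6)² = 4.000
te_Signage = (1 + 4·2 + 3)/6 = 12/6 = 2; σ²_Signage = ((3−1)/6)² = 0.111
te_Security plan = (11 + 4·14 + 17)/6 = 84/6 = 14; σ²_Security plan = ((17−11)/6)² = 1.000

Forward pass:
ES_Catering order = 0; EF_Catering order = 3
ES_AV setup = 3; EF_AV setup = 3+4 = 7
ES_Stage build = 3; EF_Stage build = 3+3 = 6
ES_Marketing push = 3; EF_Marketing push = 3+3 = 6
ES_Ticketing = 6; EF_Ticketing = 6+14 = 20
ES_Staff briefing = 6; EF_Staff briefing = 6+4 = 10
ES_Rehearsal = 6; EF_Rehearsal = 6+9 = 15
ES_Signage = max(EF_AV setup=7, EF_Marketing push=6) = 7; EF_Signage = 7+2 = 9
ES_Security plan = max(EF_Stage build=6, EF_Ticketing=20, EF_Staff briefing=10, EF_Rehearsal=15, EF_Signage=9) = 20; EF_Security plan = 20+14 = 34
Expected project duration μ = 34 days. Critical path: Catering order → Marketing push → Ticketing → Security plan.

Variance along critical path = 0.111 + 0.444 + 2.778 + 1.000 = 4.333; σ = 2.082 days.
D = μ + z·σ = 34 + 1.282·2.082 = 36.7 days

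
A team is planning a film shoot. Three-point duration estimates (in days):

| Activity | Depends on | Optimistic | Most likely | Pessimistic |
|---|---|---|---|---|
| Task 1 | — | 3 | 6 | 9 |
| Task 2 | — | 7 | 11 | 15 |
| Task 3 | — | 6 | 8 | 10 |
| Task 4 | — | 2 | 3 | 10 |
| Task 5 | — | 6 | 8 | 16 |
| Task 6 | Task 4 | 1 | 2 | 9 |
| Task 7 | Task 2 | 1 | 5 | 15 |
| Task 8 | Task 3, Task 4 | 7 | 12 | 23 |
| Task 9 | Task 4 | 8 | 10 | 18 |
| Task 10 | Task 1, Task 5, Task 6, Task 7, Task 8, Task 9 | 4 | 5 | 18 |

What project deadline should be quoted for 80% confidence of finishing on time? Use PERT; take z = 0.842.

31.0 days

te_Task 1 = (3 + 4·6 + 9)/6 = 36/6 = 6; σ²_Task 1 = ((9−3)/6)² = 1.000
te_Task 2 = (7 + 4·11 + 15)/6 = 66/6 = 11; σ²_Task 2 = ((15−7)/6)² = 1.778
te_Task 3 = (6 + 4·8 + 10)/6 = 48/6 = 8; σ²_Task 3 = ((10−6)/6)² = 0.444
te_Task 4 = (2 + 4·3 + 10)/6 = 24/6 = 4; σ²_Task 4 = ((10−2)/6)² = 1.778
te_Task 5 = (6 + 4·8 + 16)/6 = 54/6 = 9; σ²_Task 5 = ((16−6)/6)² = 2.778
te_Task 6 = (1 + 4·2 + 9)/6 = 18/6 = 3; σ²_Task 6 = ((9−1)/6)² = 1.778
te_Task 7 = (1 + 4·5 + 15)/6 = 36/6 = 6; σ²_Task 7 = ((15−1)/6)² = 5.444
te_Task 8 = (7 + 4·12 + 23)/6 = 78/6 = 13; σ²_Task 8 = ((23−7)/6)² = 7.111
te_Task 9 = (8 + 4·10 + 18)/6 = 66/6 = 11; σ²_Task 9 = ((18−8)/6)² = 2.778
te_Task 10 = (4 + 4·5 + 18)/6 = 42/6 = 7; σ²_Task 10 = ((18−4)/6)² = 5.444

Forward pass:
ES_Task 1 = 0; EF_Task 1 = 6
ES_Task 2 = 0; EF_Task 2 = 11
ES_Task 3 = 0; EF_Task 3 = 8
ES_Task 4 = 0; EF_Task 4 = 4
ES_Task 5 = 0; EF_Task 5 = 9
ES_Task 6 = 4; EF_Task 6 = 4+3 = 7
ES_Task 7 = 11; EF_Task 7 = 11+6 = 17
ES_Task 8 = max(EF_Task 3=8, EF_Task 4=4) = 8; EF_Task 8 = 8+13 = 21
ES_Task 9 = 4; EF_Task 9 = 4+11 = 15
ES_Task 10 = max(EF_Task 1=6, EF_Task 5=9, EF_Task 6=7, EF_Task 7=17, EF_Task 8=21, EF_Task 9=15) = 21; EF_Task 10 = 21+7 = 28
Expected project duration μ = 28 days. Critical path: Task 3 → Task 8 → Task 10.

Variance along critical path = 0.444 + 7.111 + 5.444 = 13.000; σ = 3.606 days.
D = μ + z·σ = 28 + 0.842·3.606 = 31.0 days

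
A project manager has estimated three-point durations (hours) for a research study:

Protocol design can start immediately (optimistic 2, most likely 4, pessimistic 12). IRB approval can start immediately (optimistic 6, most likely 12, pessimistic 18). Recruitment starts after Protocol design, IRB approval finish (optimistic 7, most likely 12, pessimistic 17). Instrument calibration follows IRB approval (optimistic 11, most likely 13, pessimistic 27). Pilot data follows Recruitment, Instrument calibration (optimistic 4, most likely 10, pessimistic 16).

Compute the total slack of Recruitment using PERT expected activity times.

3 hours

te_Protocol design = (2 + 4·4 + 12)/6 = 30/6 = 5
te_IRB approval = (6 + 4·12 + 18)/6 = 72/6 = 12
te_Recruitment = (7 + 4·12 + 17)/6 = 72/6 = 12
te_Instrument calibration = (11 + 4·13 + 27)/6 = 90/6 = 15
te_Pilot data = (4 + 4·10 + 16)/6 = 60/6 = 10

Forward pass:
ES_Protocol design = 0; EF_Protocol design = 5
ES_IRB approval = 0; EF_IRB approval = 12
ES_Recruitment = max(EF_Protocol design=5, EF_IRB approval=12) = 12; EF_Recruitment = 12+12 = 24
ES_Instrument calibration = 12; EF_Instrument calibration = 12+15 = 27
ES_Pilot data = max(EF_Recruitment=24, EF_Instrument calibration=27) = 27; EF_Pilot data = 27+10 = 37
Expected project duration μ = 37 hours. Critical path: IRB approval → Instrument calibration → Pilot data.

Backward pass:
LF_Pilot data = 37; LS_Pilot data = 37−10 = 27
LF_Instrument calibration = LS_Pilot data = 27; LS_Instrument calibration = 27−15 = 12
LF_Recruitment = LS_Pilot data = 27; LS_Recruitment = 27−12 = 15
LF_IRB approval = min(LS_Recruitment=15, LS_Instrument calibration=12) = 12; LS_IRB approval = 12−12 = 0
LF_Protocol design = LS_Recruitment = 15; LS_Protocol design = 15−5 = 10
Slack_Recruitment = LS_Recruitment − ES_Recruitment = 15 − 12 = 3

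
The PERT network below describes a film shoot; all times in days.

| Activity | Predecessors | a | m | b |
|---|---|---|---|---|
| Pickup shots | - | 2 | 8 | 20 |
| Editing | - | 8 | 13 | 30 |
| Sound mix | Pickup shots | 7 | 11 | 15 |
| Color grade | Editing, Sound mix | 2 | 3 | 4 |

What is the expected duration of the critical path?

23 days

te_Pickup shots = (2 + 4·8 + 20)/6 = 54/6 = 9
te_Editing = (8 + 4·13 + 30)/6 = 90/6 = 15
te_Sound mix = (7 + 4·11 + 15)/6 = 66/6 = 11
te_Color grade = (2 + 4·3 + 4)/6 = 18/6 = 3

Forward pass:
ES_Pickup shots = 0; EF_Pickup shots = 9
ES_Editing = 0; EF_Editing = 15
ES_Sound mix = 9; EF_Sound mix = 9+11 = 20
ES_Color grade = max(EF_Editing=15, EF_Sound mix=20) = 20; EF_Color grade = 20+3 = 23
Expected project duration μ = 23 days. Critical path: Pickup shots → Sound mix → Color grade.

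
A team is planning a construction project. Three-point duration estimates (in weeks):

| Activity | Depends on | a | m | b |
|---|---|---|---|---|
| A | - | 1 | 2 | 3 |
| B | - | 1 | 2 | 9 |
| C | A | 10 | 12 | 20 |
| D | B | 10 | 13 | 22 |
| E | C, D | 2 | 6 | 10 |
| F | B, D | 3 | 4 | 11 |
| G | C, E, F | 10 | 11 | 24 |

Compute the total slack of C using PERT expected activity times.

2 weeks

te_A = (1 + 4·2 + 3)/6 = 12/6 = 2
te_B = (1 + 4·2 + 9)/6 = 18/6 = 3
te_C = (10 + 4·12 + 20)/6 = 78/6 = 13
te_D = (10 + 4·13 + 22)/6 = 84/6 = 14
te_E = (2 + 4·6 + 10)/6 = 36/6 = 6
te_F = (3 + 4·4 + 11)/6 = 30/6 = 5
te_G = (10 + 4·11 + 24)/6 = 78/6 = 13

Forward pass:
ES_A = 0; EF_A = 2
ES_B = 0; EF_B = 3
ES_C = 2; EF_C = 2+13 = 15
ES_D = 3; EF_D = 3+14 = 17
ES_E = max(EF_C=15, EF_D=17) = 17; EF_E = 17+6 = 23
ES_F = max(EF_B=3, EF_D=17) = 17; EF_F = 17+5 = 22
ES_G = max(EF_C=15, EF_E=23, EF_F=22) = 23; EF_G = 23+13 = 36
Expected project duration μ = 36 weeks. Critical path: B → D → E → G.

Backward pass:
LF_G = 36; LS_G = 36−13 = 23
LF_F = LS_G = 23; LS_F = 23−5 = 18
LF_E = LS_G = 23; LS_E = 23−6 = 17
LF_D = min(LS_E=17, LS_F=18) = 17; LS_D = 17−14 = 3
LF_C = min(LS_E=17, LS_G=23) = 17; LS_C = 17−13 = 4
LF_B = min(LS_D=3, LS_F=18) = 3; LS_B = 3−3 = 0
LF_A = LS_C = 4; LS_A = 4−2 = 2
Slack_C = LS_C − ES_C = 4 − 2 = 2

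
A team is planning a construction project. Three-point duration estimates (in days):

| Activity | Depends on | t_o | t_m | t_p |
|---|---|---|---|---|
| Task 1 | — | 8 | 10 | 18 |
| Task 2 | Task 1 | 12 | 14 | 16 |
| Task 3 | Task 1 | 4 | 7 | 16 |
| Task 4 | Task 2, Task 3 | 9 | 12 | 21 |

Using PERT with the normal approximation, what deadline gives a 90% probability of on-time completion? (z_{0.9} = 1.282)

41.4 days

te_Task 1 = (8 + 4·10 + 18)/6 = 66/6 = 11; σ²_Task 1 = ((18−8)/6)² = 2.778
te_Task 2 = (12 + 4·14 + 16)/6 = 84/6 = 14; σ²_Task 2 = ((16−12)/6)² = 0.444
te_Task 3 = (4 + 4·7 + 16)/6 = 48/6 = 8; σ²_Task 3 = ((16−4)/6)² = 4.000
te_Task 4 = (9 + 4·12 + 21)/6 = 78/6 = 13; σ²_Task 4 = ((21−9)/6)² = 4.000

Forward pass:
ES_Task 1 = 0; EF_Task 1 = 11
ES_Task 2 = 11; EF_Task 2 = 11+14 = 25
ES_Task 3 = 11; EF_Task 3 = 11+8 = 19
ES_Task 4 = max(EF_Task 2=25, EF_Task 3=19) = 25; EF_Task 4 = 25+13 = 38
Expected project duration μ = 38 days. Critical path: Task 1 → Task 2 → Task 4.

Variance along critical path = 2.778 + 0.444 + 4.000 = 7.222; σ = 2.687 days.
D = μ + z·σ = 38 + 1.282·2.687 = 41.4 days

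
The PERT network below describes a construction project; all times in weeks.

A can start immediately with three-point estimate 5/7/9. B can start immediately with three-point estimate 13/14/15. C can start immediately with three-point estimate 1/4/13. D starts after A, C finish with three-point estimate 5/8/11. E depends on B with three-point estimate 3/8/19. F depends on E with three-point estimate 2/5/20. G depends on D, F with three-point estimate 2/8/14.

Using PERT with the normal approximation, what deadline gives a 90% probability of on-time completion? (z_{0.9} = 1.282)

te_A = (5 + 4·7 + 9)/6 = 42/6 = 7; σ²_A = ((9−5)/6)² = 0.444
te_B = (13 + 4·14 + 15)/6 = 84/6 = 14; σ²_B = ((15−13)/6)² = 0.111
te_C = (1 + 4·4 + 13)/6 = 30/6 = 5; σ²_C = ((13−1)/6)² = 4.000
te_D = (5 + 4·8 + 11)/6 = 48/6 = 8; σ²_D = ((11−5)/6)² = 1.000
te_E = (3 + 4·8 + 19)/6 = 54/6 = 9; σ²_E = ((19−3)/6)² = 7.111
te_F = (2 + 4·5 + 20)/6 = 42/6 = 7; σ²_F = ((20−2)/6)² = 9.000
te_G = (2 + 4·8 + 14)/6 = 48/6 = 8; σ²_G = ((14−2)/6)² = 4.000

Forward pass:
ES_A = 0; EF_A = 7
ES_B = 0; EF_B = 14
ES_C = 0; EF_C = 5
ES_D = max(EF_A=7, EF_C=5) = 7; EF_D = 7+8 = 15
ES_E = 14; EF_E = 14+9 = 23
ES_F = 23; EF_F = 23+7 = 30
ES_G = max(EF_D=15, EF_F=30) = 30; EF_G = 30+8 = 38
Expected project duration μ = 38 weeks. Critical path: B → E → F → G.

Variance along critical path = 0.111 + 7.111 + 9.000 + 4.000 = 20.222; σ = 4.497 weeks.
D = μ + z·σ = 38 + 1.282·4.497 = 43.8 weeks

43.8 weeks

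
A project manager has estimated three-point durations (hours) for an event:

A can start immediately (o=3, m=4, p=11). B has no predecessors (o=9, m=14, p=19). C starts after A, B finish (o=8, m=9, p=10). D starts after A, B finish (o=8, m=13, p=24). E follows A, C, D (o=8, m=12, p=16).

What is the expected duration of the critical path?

40 hours

te_A = (3 + 4·4 + 11)/6 = 30/6 = 5
te_B = (9 + 4·14 + 19)/6 = 84/6 = 14
te_C = (8 + 4·9 + 10)/6 = 54/6 = 9
te_D = (8 + 4·13 + 24)/6 = 84/6 = 14
te_E = (8 + 4·12 + 16)/6 = 72/6 = 12

Forward pass:
ES_A = 0; EF_A = 5
ES_B = 0; EF_B = 14
ES_C = max(EF_A=5, EF_B=14) = 14; EF_C = 14+9 = 23
ES_D = max(EF_A=5, EF_B=14) = 14; EF_D = 14+14 = 28
ES_E = max(EF_A=5, EF_C=23, EF_D=28) = 28; EF_E = 28+12 = 40
Expected project duration μ = 40 hours. Critical path: B → D → E.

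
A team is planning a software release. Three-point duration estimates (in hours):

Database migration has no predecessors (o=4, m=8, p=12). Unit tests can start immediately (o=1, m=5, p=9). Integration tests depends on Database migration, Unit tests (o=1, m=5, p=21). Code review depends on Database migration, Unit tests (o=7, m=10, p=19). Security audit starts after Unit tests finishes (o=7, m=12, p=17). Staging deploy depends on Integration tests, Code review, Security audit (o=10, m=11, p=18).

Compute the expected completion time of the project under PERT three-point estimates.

te_Database migration = (4 + 4·8 + 12)/6 = 48/6 = 8
te_Unit tests = (1 + 4·5 + 9)/6 = 30/6 = 5
te_Integration tests = (1 + 4·5 + 21)/6 = 42/6 = 7
te_Code review = (7 + 4·10 + 19)/6 = 66/6 = 11
te_Security audit = (7 + 4·12 + 17)/6 = 72/6 = 12
te_Staging deploy = (10 + 4·11 + 18)/6 = 72/6 = 12

Forward pass:
ES_Database migration = 0; EF_Database migration = 8
ES_Unit tests = 0; EF_Unit tests = 5
ES_Integration tests = max(EF_Database migration=8, EF_Unit tests=5) = 8; EF_Integration tests = 8+7 = 15
ES_Code review = max(EF_Database migration=8, EF_Unit tests=5) = 8; EF_Code review = 8+11 = 19
ES_Security audit = 5; EF_Security audit = 5+12 = 17
ES_Staging deploy = max(EF_Integration tests=15, EF_Code review=19, EF_Security audit=17) = 19; EF_Staging deploy = 19+12 = 31
Expected project duration μ = 31 hours. Critical path: Database migration → Code review → Staging deploy.

31 hours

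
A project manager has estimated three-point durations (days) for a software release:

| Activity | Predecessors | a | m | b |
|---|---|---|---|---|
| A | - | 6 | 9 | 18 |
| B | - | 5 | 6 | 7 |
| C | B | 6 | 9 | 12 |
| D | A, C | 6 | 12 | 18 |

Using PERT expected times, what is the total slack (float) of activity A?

te_A = (6 + 4·9 + 18)/6 = 60/6 = 10
te_B = (5 + 4·6 + 7)/6 = 36/6 = 6
te_C = (6 + 4·9 + 12)/6 = 54/6 = 9
te_D = (6 + 4·12 + 18)/6 = 72/6 = 12

Forward pass:
ES_A = 0; EF_A = 10
ES_B = 0; EF_B = 6
ES_C = 6; EF_C = 6+9 = 15
ES_D = max(EF_A=10, EF_C=15) = 15; EF_D = 15+12 = 27
Expected project duration μ = 27 days. Critical path: B → C → D.

Backward pass:
LF_D = 27; LS_D = 27−12 = 15
LF_C = LS_D = 15; LS_C = 15−9 = 6
LF_B = LS_C = 6; LS_B = 6−6 = 0
LF_A = LS_D = 15; LS_A = 15−10 = 5
Slack_A = LS_A − ES_A = 5 − 0 = 5

5 days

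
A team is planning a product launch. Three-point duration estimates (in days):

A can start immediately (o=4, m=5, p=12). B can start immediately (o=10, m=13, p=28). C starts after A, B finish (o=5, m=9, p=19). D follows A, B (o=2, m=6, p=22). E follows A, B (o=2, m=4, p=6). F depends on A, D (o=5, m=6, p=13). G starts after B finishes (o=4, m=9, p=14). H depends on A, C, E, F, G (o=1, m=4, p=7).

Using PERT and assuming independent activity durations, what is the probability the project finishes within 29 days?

0.148

te_A = (4 + 4·5 + 12)/6 = 36/6 = 6; σ²_A = ((12−4)/6)² = 1.778
te_B = (10 + 4·13 + 28)/6 = 90/6 = 15; σ²_B = ((28−10)/6)² = 9.000
te_C = (5 + 4·9 + 19)/6 = 60/6 = 10; σ²_C = ((19−5)/6)² = 5.444
te_D = (2 + 4·6 + 22)/6 = 48/6 = 8; σ²_D = ((22−2)/6)² = 11.111
te_E = (2 + 4·4 + 6)/6 = 24/6 = 4; σ²_E = ((6−2)/6)² = 0.444
te_F = (5 + 4·6 + 13)/6 = 42/6 = 7; σ²_F = ((13−5)/6)² = 1.778
te_G = (4 + 4·9 + 14)/6 = 54/6 = 9; σ²_G = ((14−4)/6)² = 2.778
te_H = (1 + 4·4 + 7)/6 = 24/6 = 4; σ²_H = ((7−1)/6)² = 1.000

Forward pass:
ES_A = 0; EF_A = 6
ES_B = 0; EF_B = 15
ES_C = max(EF_A=6, EF_B=15) = 15; EF_C = 15+10 = 25
ES_D = max(EF_A=6, EF_B=15) = 15; EF_D = 15+8 = 23
ES_E = max(EF_A=6, EF_B=15) = 15; EF_E = 15+4 = 19
ES_F = max(EF_A=6, EF_D=23) = 23; EF_F = 23+7 = 30
ES_G = 15; EF_G = 15+9 = 24
ES_H = max(EF_A=6, EF_C=25, EF_E=19, EF_F=30, EF_G=24) = 30; EF_H = 30+4 = 34
Expected project duration μ = 34 days. Critical path: B → D → F → H.

Variance along critical path = 9.000 + 11.111 + 1.778 + 1.000 = 22.889; σ = √22.889 = 4.784 days.
Z = (29 − 34) / 4.784 = -1.045
P(T ≤ 29) = Φ(-1.045) ≈ 0.148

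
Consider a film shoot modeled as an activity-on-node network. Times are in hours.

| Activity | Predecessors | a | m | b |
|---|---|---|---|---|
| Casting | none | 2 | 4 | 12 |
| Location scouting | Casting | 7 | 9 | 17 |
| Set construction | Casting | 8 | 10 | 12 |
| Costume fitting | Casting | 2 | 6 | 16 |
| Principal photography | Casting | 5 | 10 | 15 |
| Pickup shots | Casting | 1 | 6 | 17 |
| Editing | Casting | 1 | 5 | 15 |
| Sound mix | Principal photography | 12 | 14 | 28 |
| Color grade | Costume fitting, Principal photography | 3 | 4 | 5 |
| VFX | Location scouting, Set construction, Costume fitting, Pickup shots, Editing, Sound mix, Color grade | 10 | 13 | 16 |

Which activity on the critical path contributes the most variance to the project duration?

Sound mix

te_Casting = (2 + 4·4 + 12)/6 = 30/6 = 5; σ²_Casting = ((12−2)/6)² = 2.778
te_Location scouting = (7 + 4·9 + 17)/6 = 60/6 = 10; σ²_Location scouting = ((17−7)/6)² = 2.778
te_Set construction = (8 + 4·10 + 12)/6 = 60/6 = 10; σ²_Set construction = ((12−8)/6)² = 0.444
te_Costume fitting = (2 + 4·6 + 16)/6 = 42/6 = 7; σ²_Costume fitting = ((16−2)/6)² = 5.444
te_Principal photography = (5 + 4·10 + 15)/6 = 60/6 = 10; σ²_Principal photography = ((15−5)/6)² = 2.778
te_Pickup shots = (1 + 4·6 + 17)/6 = 42/6 = 7; σ²_Pickup shots = ((17−1)/6)² = 7.111
te_Editing = (1 + 4·5 + 15)/6 = 36/6 = 6; σ²_Editing = ((15−1)/6)² = 5.444
te_Sound mix = (12 + 4·14 + 28)/6 = 96/6 = 16; σ²_Sound mix = ((28−12)/6)² = 7.111
te_Color grade = (3 + 4·4 + 5)/6 = 24/6 = 4; σ²_Color grade = ((5−3)/6)² = 0.111
te_VFX = (10 + 4·13 + 16)/6 = 78/6 = 13; σ²_VFX = ((16−10)/6)² = 1.000

Forward pass:
ES_Casting = 0; EF_Casting = 5
ES_Location scouting = 5; EF_Location scouting = 5+10 = 15
ES_Set construction = 5; EF_Set construction = 5+10 = 15
ES_Costume fitting = 5; EF_Costume fitting = 5+7 = 12
ES_Principal photography = 5; EF_Principal photography = 5+10 = 15
ES_Pickup shots = 5; EF_Pickup shots = 5+7 = 12
ES_Editing = 5; EF_Editing = 5+6 = 11
ES_Sound mix = 15; EF_Sound mix = 15+16 = 31
ES_Color grade = max(EF_Costume fitting=12, EF_Principal photography=15) = 15; EF_Color grade = 15+4 = 19
ES_VFX = max(EF_Location scouting=15, EF_Set construction=15, EF_Costume fitting=12, EF_Pickup shots=12, EF_Editing=11, EF_Sound mix=31, EF_Color grade=19) = 31; EF_VFX = 31+13 = 44
Expected project duration μ = 44 hours. Critical path: Casting → Principal photography → Sound mix → VFX.

Variances on critical path: σ²_Casting=2.778, σ²_Principal photography=2.778, σ²_Sound mix=7.111, σ²_VFX=1.000.
Largest is σ²_Sound mix = 7.111.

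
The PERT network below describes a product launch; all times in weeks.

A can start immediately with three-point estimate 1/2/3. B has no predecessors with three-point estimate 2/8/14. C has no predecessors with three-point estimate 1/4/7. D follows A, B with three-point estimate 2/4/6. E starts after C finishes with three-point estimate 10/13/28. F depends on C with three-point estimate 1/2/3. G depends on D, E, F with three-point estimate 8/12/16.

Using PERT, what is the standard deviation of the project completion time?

3.43 weeks

te_A = (1 + 4·2 + 3)/6 = 12/6 = 2; σ²_A = ((3−1)/6)² = 0.111
te_B = (2 + 4·8 + 14)/6 = 48/6 = 8; σ²_B = ((14−2)/6)² = 4.000
te_C = (1 + 4·4 + 7)/6 = 24/6 = 4; σ²_C = ((7−1)/6)² = 1.000
te_D = (2 + 4·4 + 6)/6 = 24/6 = 4; σ²_D = ((6−2)/6)² = 0.444
te_E = (10 + 4·13 + 28)/6 = 90/6 = 15; σ²_E = ((28−10)/6)² = 9.000
te_F = (1 + 4·2 + 3)/6 = 12/6 = 2; σ²_F = ((3−1)/6)² = 0.111
te_G = (8 + 4·12 + 16)/6 = 72/6 = 12; σ²_G = ((16−8)/6)² = 1.778

Forward pass:
ES_A = 0; EF_A = 2
ES_B = 0; EF_B = 8
ES_C = 0; EF_C = 4
ES_D = max(EF_A=2, EF_B=8) = 8; EF_D = 8+4 = 12
ES_E = 4; EF_E = 4+15 = 19
ES_F = 4; EF_F = 4+2 = 6
ES_G = max(EF_D=12, EF_E=19, EF_F=6) = 19; EF_G = 19+12 = 31
Expected project duration μ = 31 weeks. Critical path: C → E → G.

Variance along critical path = 1.000 + 9.000 + 1.778 = 11.778
σ = √11.778 = 3.432 weeks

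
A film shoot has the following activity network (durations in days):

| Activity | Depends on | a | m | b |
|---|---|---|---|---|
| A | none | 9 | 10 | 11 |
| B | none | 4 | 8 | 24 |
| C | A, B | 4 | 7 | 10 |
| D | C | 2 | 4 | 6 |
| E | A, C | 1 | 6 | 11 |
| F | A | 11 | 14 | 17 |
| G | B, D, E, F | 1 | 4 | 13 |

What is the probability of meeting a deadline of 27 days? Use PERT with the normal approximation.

0.188

te_A = (9 + 4·10 + 11)/6 = 60/6 = 10; σ²_A = ((11−9)/6)² = 0.111
te_B = (4 + 4·8 + 24)/6 = 60/6 = 10; σ²_B = ((24−4)/6)² = 11.111
te_C = (4 + 4·7 + 10)/6 = 42/6 = 7; σ²_C = ((10−4)/6)² = 1.000
te_D = (2 + 4·4 + 6)/6 = 24/6 = 4; σ²_D = ((6−2)/6)² = 0.444
te_E = (1 + 4·6 + 11)/6 = 36/6 = 6; σ²_E = ((11−1)/6)² = 2.778
te_F = (11 + 4·14 + 17)/6 = 84/6 = 14; σ²_F = ((17−11)/6)² = 1.000
te_G = (1 + 4·4 + 13)/6 = 30/6 = 5; σ²_G = ((13−1)/6)² = 4.000

Forward pass:
ES_A = 0; EF_A = 10
ES_B = 0; EF_B = 10
ES_C = max(EF_A=10, EF_B=10) = 10; EF_C = 10+7 = 17
ES_D = 17; EF_D = 17+4 = 21
ES_E = max(EF_A=10, EF_C=17) = 17; EF_E = 17+6 = 23
ES_F = 10; EF_F = 10+14 = 24
ES_G = max(EF_B=10, EF_D=21, EF_E=23, EF_F=24) = 24; EF_G = 24+5 = 29
Expected project duration μ = 29 days. Critical path: A → F → G.

Variance along critical path = 0.111 + 1.000 + 4.000 = 5.111; σ = √5.111 = 2.261 days.
Z = (27 − 29) / 2.261 = -0.885
P(T ≤ 27) = Φ(-0.885) ≈ 0.188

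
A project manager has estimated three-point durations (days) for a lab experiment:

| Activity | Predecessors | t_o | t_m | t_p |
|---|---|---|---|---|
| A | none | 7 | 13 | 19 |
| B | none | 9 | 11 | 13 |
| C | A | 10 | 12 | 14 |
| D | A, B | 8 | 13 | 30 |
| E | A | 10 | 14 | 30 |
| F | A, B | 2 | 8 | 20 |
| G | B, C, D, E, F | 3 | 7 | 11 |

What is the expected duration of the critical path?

te_A = (7 + 4·13 + 19)/6 = 78/6 = 13
te_B = (9 + 4·11 + 13)/6 = 66/6 = 11
te_C = (10 + 4·12 + 14)/6 = 72/6 = 12
te_D = (8 + 4·13 + 30)/6 = 90/6 = 15
te_E = (10 + 4·14 + 30)/6 = 96/6 = 16
te_F = (2 + 4·8 + 20)/6 = 54/6 = 9
te_G = (3 + 4·7 + 11)/6 = 42/6 = 7

Forward pass:
ES_A = 0; EF_A = 13
ES_B = 0; EF_B = 11
ES_C = 13; EF_C = 13+12 = 25
ES_D = max(EF_A=13, EF_B=11) = 13; EF_D = 13+15 = 28
ES_E = 13; EF_E = 13+16 = 29
ES_F = max(EF_A=13, EF_B=11) = 13; EF_F = 13+9 = 22
ES_G = max(EF_B=11, EF_C=25, EF_D=28, EF_E=29, EF_F=22) = 29; EF_G = 29+7 = 36
Expected project duration μ = 36 days. Critical path: A → E → G.

36 days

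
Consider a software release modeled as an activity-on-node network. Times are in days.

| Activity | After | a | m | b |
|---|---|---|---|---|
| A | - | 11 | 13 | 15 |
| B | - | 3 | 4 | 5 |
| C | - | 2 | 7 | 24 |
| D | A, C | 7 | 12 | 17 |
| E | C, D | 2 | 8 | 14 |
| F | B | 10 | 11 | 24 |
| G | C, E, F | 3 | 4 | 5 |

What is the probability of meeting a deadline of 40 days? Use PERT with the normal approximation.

0.866

te_A = (11 + 4·13 + 15)/6 = 78/6 = 13; σ²_A = ((15−11)/6)² = 0.444
te_B = (3 + 4·4 + 5)/6 = 24/6 = 4; σ²_B = ((5−3)/6)² = 0.111
te_C = (2 + 4·7 + 24)/6 = 54/6 = 9; σ²_C = ((24−2)/6)² = 13.444
te_D = (7 + 4·12 + 17)/6 = 72/6 = 12; σ²_D = ((17−7)/6)² = 2.778
te_E = (2 + 4·8 + 14)/6 = 48/6 = 8; σ²_E = ((14−2)/6)² = 4.000
te_F = (10 + 4·11 + 24)/6 = 78/6 = 13; σ²_F = ((24−10)/6)² = 5.444
te_G = (3 + 4·4 + 5)/6 = 24/6 = 4; σ²_G = ((5−3)/6)² = 0.111

Forward pass:
ES_A = 0; EF_A = 13
ES_B = 0; EF_B = 4
ES_C = 0; EF_C = 9
ES_D = max(EF_A=13, EF_C=9) = 13; EF_D = 13+12 = 25
ES_E = max(EF_C=9, EF_D=25) = 25; EF_E = 25+8 = 33
ES_F = 4; EF_F = 4+13 = 17
ES_G = max(EF_C=9, EF_E=33, EF_F=17) = 33; EF_G = 33+4 = 37
Expected project duration μ = 37 days. Critical path: A → D → E → G.

Variance along critical path = 0.444 + 2.778 + 4.000 + 0.111 = 7.333; σ = √7.333 = 2.708 days.
Z = (40 − 37) / 2.708 = 1.108
P(T ≤ 40) = Φ(1.108) ≈ 0.866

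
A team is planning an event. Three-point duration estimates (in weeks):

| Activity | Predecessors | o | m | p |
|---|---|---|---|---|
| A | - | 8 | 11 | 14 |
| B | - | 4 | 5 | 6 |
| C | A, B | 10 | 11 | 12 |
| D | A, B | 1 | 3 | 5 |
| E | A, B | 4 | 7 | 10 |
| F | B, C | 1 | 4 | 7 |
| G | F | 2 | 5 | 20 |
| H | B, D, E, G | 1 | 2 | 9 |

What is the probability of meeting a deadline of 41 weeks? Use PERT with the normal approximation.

0.918

te_A = (8 + 4·11 + 14)/6 = 66/6 = 11; σ²_A = ((14−8)/6)² = 1.000
te_B = (4 + 4·5 + 6)/6 = 30/6 = 5; σ²_B = ((6−4)/6)² = 0.111
te_C = (10 + 4·11 + 12)/6 = 66/6 = 11; σ²_C = ((12−10)/6)² = 0.111
te_D = (1 + 4·3 + 5)/6 = 18/6 = 3; σ²_D = ((5−1)/6)² = 0.444
te_E = (4 + 4·7 + 10)/6 = 42/6 = 7; σ²_E = ((10−4)/6)² = 1.000
te_F = (1 + 4·4 + 7)/6 = 24/6 = 4; σ²_F = ((7−1)/6)² = 1.000
te_G = (2 + 4·5 + 20)/6 = 42/6 = 7; σ²_G = ((20−2)/6)² = 9.000
te_H = (1 + 4·2 + 9)/6 = 18/6 = 3; σ²_H = ((9−1)/6)² = 1.778

Forward pass:
ES_A = 0; EF_A = 11
ES_B = 0; EF_B = 5
ES_C = max(EF_A=11, EF_B=5) = 11; EF_C = 11+11 = 22
ES_D = max(EF_A=11, EF_B=5) = 11; EF_D = 11+3 = 14
ES_E = max(EF_A=11, EF_B=5) = 11; EF_E = 11+7 = 18
ES_F = max(EF_B=5, EF_C=22) = 22; EF_F = 22+4 = 26
ES_G = 26; EF_G = 26+7 = 33
ES_H = max(EF_B=5, EF_D=14, EF_E=18, EF_G=33) = 33; EF_H = 33+3 = 36
Expected project duration μ = 36 weeks. Critical path: A → C → F → G → H.

Variance along critical path = 1.000 + 0.111 + 1.000 + 9.000 + 1.778 = 12.889; σ = √12.889 = 3.590 weeks.
Z = (41 − 36) / 3.590 = 1.393
P(T ≤ 41) = Φ(1.393) ≈ 0.918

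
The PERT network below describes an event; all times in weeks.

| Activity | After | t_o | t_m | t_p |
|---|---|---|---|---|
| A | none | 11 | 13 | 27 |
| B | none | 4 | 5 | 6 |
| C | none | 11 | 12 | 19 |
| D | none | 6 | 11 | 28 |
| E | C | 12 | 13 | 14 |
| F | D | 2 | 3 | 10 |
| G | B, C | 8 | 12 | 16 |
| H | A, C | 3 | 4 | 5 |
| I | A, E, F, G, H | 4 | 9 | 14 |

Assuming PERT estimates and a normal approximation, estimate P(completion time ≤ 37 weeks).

te_A = (11 + 4·13 + 27)/6 = 90/6 = 15; σ²_A = ((27−11)/6)² = 7.111
te_B = (4 + 4·5 + 6)/6 = 30/6 = 5; σ²_B = ((6−4)/6)² = 0.111
te_C = (11 + 4·12 + 19)/6 = 78/6 = 13; σ²_C = ((19−11)/6)² = 1.778
te_D = (6 + 4·11 + 28)/6 = 78/6 = 13; σ²_D = ((28−6)/6)² = 13.444
te_E = (12 + 4·13 + 14)/6 = 78/6 = 13; σ²_E = ((14−12)/6)² = 0.111
te_F = (2 + 4·3 + 10)/6 = 24/6 = 4; σ²_F = ((10−2)/6)² = 1.778
te_G = (8 + 4·12 + 16)/6 = 72/6 = 12; σ²_G = ((16−8)/6)² = 1.778
te_H = (3 + 4·4 + 5)/6 = 24/6 = 4; σ²_H = ((5−3)/6)² = 0.111
te_I = (4 + 4·9 + 14)/6 = 54/6 = 9; σ²_I = ((14−4)/6)² = 2.778

Forward pass:
ES_A = 0; EF_A = 15
ES_B = 0; EF_B = 5
ES_C = 0; EF_C = 13
ES_D = 0; EF_D = 13
ES_E = 13; EF_E = 13+13 = 26
ES_F = 13; EF_F = 13+4 = 17
ES_G = max(EF_B=5, EF_C=13) = 13; EF_G = 13+12 = 25
ES_H = max(EF_A=15, EF_C=13) = 15; EF_H = 15+4 = 19
ES_I = max(EF_A=15, EF_E=26, EF_F=17, EF_G=25, EF_H=19) = 26; EF_I = 26+9 = 35
Expected project duration μ = 35 weeks. Critical path: C → E → I.

Variance along critical path = 1.778 + 0.111 + 2.778 = 4.667; σ = √4.667 = 2.160 weeks.
Z = (37 − 35) / 2.160 = 0.926
P(T ≤ 37) = Φ(0.926) ≈ 0.823

0.823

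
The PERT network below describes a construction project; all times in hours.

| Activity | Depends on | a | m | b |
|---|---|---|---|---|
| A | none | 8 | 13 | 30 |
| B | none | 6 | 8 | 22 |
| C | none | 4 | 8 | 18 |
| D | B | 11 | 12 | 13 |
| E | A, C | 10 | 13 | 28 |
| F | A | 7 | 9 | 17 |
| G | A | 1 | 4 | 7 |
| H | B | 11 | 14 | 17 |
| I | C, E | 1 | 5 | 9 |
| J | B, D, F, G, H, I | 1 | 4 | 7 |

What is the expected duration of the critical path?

te_A = (8 + 4·13 + 30)/6 = 90/6 = 15
te_B = (6 + 4·8 + 22)/6 = 60/6 = 10
te_C = (4 + 4·8 + 18)/6 = 54/6 = 9
te_D = (11 + 4·12 + 13)/6 = 72/6 = 12
te_E = (10 + 4·13 + 28)/6 = 90/6 = 15
te_F = (7 + 4·9 + 17)/6 = 60/6 = 10
te_G = (1 + 4·4 + 7)/6 = 24/6 = 4
te_H = (11 + 4·14 + 17)/6 = 84/6 = 14
te_I = (1 + 4·5 + 9)/6 = 30/6 = 5
te_J = (1 + 4·4 + 7)/6 = 24/6 = 4

Forward pass:
ES_A = 0; EF_A = 15
ES_B = 0; EF_B = 10
ES_C = 0; EF_C = 9
ES_D = 10; EF_D = 10+12 = 22
ES_E = max(EF_A=15, EF_C=9) = 15; EF_E = 15+15 = 30
ES_F = 15; EF_F = 15+10 = 25
ES_G = 15; EF_G = 15+4 = 19
ES_H = 10; EF_H = 10+14 = 24
ES_I = max(EF_C=9, EF_E=30) = 30; EF_I = 30+5 = 35
ES_J = max(EF_B=10, EF_D=22, EF_F=25, EF_G=19, EF_H=24, EF_I=35) = 35; EF_J = 35+4 = 39
Expected project duration μ = 39 hours. Critical path: A → E → I → J.

39 hours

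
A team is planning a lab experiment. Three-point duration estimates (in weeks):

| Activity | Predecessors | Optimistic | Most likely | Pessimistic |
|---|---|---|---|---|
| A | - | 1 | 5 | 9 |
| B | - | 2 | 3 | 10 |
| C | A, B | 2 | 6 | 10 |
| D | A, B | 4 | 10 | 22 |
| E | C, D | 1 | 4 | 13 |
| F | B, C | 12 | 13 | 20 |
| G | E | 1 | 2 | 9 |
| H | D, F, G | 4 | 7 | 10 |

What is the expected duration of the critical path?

te_A = (1 + 4·5 + 9)/6 = 30/6 = 5
te_B = (2 + 4·3 + 10)/6 = 24/6 = 4
te_C = (2 + 4·6 + 10)/6 = 36/6 = 6
te_D = (4 + 4·10 + 22)/6 = 66/6 = 11
te_E = (1 + 4·4 + 13)/6 = 30/6 = 5
te_F = (12 + 4·13 + 20)/6 = 84/6 = 14
te_G = (1 + 4·2 + 9)/6 = 18/6 = 3
te_H = (4 + 4·7 + 10)/6 = 42/6 = 7

Forward pass:
ES_A = 0; EF_A = 5
ES_B = 0; EF_B = 4
ES_C = max(EF_A=5, EF_B=4) = 5; EF_C = 5+6 = 11
ES_D = max(EF_A=5, EF_B=4) = 5; EF_D = 5+11 = 16
ES_E = max(EF_C=11, EF_D=16) = 16; EF_E = 16+5 = 21
ES_F = max(EF_B=4, EF_C=11) = 11; EF_F = 11+14 = 25
ES_G = 21; EF_G = 21+3 = 24
ES_H = max(EF_D=16, EF_F=25, EF_G=24) = 25; EF_H = 25+7 = 32
Expected project duration μ = 32 weeks. Critical path: A → C → F → H.

32 weeks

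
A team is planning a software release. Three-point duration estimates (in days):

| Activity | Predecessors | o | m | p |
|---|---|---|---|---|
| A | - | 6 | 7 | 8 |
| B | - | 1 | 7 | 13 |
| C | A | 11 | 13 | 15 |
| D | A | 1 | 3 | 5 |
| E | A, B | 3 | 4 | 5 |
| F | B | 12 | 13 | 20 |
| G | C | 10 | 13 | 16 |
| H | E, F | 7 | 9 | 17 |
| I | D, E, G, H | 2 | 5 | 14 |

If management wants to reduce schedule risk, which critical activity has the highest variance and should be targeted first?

te_A = (6 + 4·7 + 8)/6 = 42/6 = 7; σ²_A = ((8−6)/6)² = 0.111
te_B = (1 + 4·7 + 13)/6 = 42/6 = 7; σ²_B = ((13−1)/6)² = 4.000
te_C = (11 + 4·13 + 15)/6 = 78/6 = 13; σ²_C = ((15−11)/6)² = 0.444
te_D = (1 + 4·3 + 5)/6 = 18/6 = 3; σ²_D = ((5−1)/6)² = 0.444
te_E = (3 + 4·4 + 5)/6 = 24/6 = 4; σ²_E = ((5−3)/6)² = 0.111
te_F = (12 + 4·13 + 20)/6 = 84/6 = 14; σ²_F = ((20−12)/6)² = 1.778
te_G = (10 + 4·13 + 16)/6 = 78/6 = 13; σ²_G = ((16−10)/6)² = 1.000
te_H = (7 + 4·9 + 17)/6 = 60/6 = 10; σ²_H = ((17−7)/6)² = 2.778
te_I = (2 + 4·5 + 14)/6 = 36/6 = 6; σ²_I = ((14−2)/6)² = 4.000

Forward pass:
ES_A = 0; EF_A = 7
ES_B = 0; EF_B = 7
ES_C = 7; EF_C = 7+13 = 20
ES_D = 7; EF_D = 7+3 = 10
ES_E = max(EF_A=7, EF_B=7) = 7; EF_E = 7+4 = 11
ES_F = 7; EF_F = 7+14 = 21
ES_G = 20; EF_G = 20+13 = 33
ES_H = max(EF_E=11, EF_F=21) = 21; EF_H = 21+10 = 31
ES_I = max(EF_D=10, EF_E=11, EF_G=33, EF_H=31) = 33; EF_I = 33+6 = 39
Expected project duration μ = 39 days. Critical path: A → C → G → I.

Variances on critical path: σ²_A=0.111, σ²_C=0.444, σ²_G=1.000, σ²_I=4.000.
Largest is σ²_I = 4.000.

I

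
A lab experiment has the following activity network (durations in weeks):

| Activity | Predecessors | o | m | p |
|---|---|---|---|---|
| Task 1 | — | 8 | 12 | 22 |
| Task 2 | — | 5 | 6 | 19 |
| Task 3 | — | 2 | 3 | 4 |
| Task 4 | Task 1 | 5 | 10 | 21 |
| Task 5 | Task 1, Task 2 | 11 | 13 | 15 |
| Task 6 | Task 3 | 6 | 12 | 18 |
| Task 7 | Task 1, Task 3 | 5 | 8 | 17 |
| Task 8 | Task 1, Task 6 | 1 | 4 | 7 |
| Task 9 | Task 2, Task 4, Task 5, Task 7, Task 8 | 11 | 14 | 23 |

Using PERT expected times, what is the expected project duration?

41 weeks

te_Task 1 = (8 + 4·12 + 22)/6 = 78/6 = 13
te_Task 2 = (5 + 4·6 + 19)/6 = 48/6 = 8
te_Task 3 = (2 + 4·3 + 4)/6 = 18/6 = 3
te_Task 4 = (5 + 4·10 + 21)/6 = 66/6 = 11
te_Task 5 = (11 + 4·13 + 15)/6 = 78/6 = 13
te_Task 6 = (6 + 4·12 + 18)/6 = 72/6 = 12
te_Task 7 = (5 + 4·8 + 17)/6 = 54/6 = 9
te_Task 8 = (1 + 4·4 + 7)/6 = 24/6 = 4
te_Task 9 = (11 + 4·14 + 23)/6 = 90/6 = 15

Forward pass:
ES_Task 1 = 0; EF_Task 1 = 13
ES_Task 2 = 0; EF_Task 2 = 8
ES_Task 3 = 0; EF_Task 3 = 3
ES_Task 4 = 13; EF_Task 4 = 13+11 = 24
ES_Task 5 = max(EF_Task 1=13, EF_Task 2=8) = 13; EF_Task 5 = 13+13 = 26
ES_Task 6 = 3; EF_Task 6 = 3+12 = 15
ES_Task 7 = max(EF_Task 1=13, EF_Task 3=3) = 13; EF_Task 7 = 13+9 = 22
ES_Task 8 = max(EF_Task 1=13, EF_Task 6=15) = 15; EF_Task 8 = 15+4 = 19
ES_Task 9 = max(EF_Task 2=8, EF_Task 4=24, EF_Task 5=26, EF_Task 7=22, EF_Task 8=19) = 26; EF_Task 9 = 26+15 = 41
Expected project duration μ = 41 weeks. Critical path: Task 1 → Task 5 → Task 9.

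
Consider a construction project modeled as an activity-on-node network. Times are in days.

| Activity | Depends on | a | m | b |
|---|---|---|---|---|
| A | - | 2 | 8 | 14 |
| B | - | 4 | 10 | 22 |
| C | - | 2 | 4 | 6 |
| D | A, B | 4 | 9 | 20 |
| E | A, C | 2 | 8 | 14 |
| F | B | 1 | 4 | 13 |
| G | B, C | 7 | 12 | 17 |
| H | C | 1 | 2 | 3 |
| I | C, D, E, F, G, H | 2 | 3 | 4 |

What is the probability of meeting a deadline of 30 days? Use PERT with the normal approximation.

te_A = (2 + 4·8 + 14)/6 = 48/6 = 8; σ²_A = ((14−2)/6)² = 4.000
te_B = (4 + 4·10 + 22)/6 = 66/6 = 11; σ²_B = ((22−4)/6)² = 9.000
te_C = (2 + 4·4 + 6)/6 = 24/6 = 4; σ²_C = ((6−2)/6)² = 0.444
te_D = (4 + 4·9 + 20)/6 = 60/6 = 10; σ²_D = ((20−4)/6)² = 7.111
te_E = (2 + 4·8 + 14)/6 = 48/6 = 8; σ²_E = ((14−2)/6)² = 4.000
te_F = (1 + 4·4 + 13)/6 = 30/6 = 5; σ²_F = ((13−1)/6)² = 4.000
te_G = (7 + 4·12 + 17)/6 = 72/6 = 12; σ²_G = ((17−7)/6)² = 2.778
te_H = (1 + 4·2 + 3)/6 = 12/6 = 2; σ²_H = ((3−1)/6)² = 0.111
te_I = (2 + 4·3 + 4)/6 = 18/6 = 3; σ²_I = ((4−2)/6)² = 0.111

Forward pass:
ES_A = 0; EF_A = 8
ES_B = 0; EF_B = 11
ES_C = 0; EF_C = 4
ES_D = max(EF_A=8, EF_B=11) = 11; EF_D = 11+10 = 21
ES_E = max(EF_A=8, EF_C=4) = 8; EF_E = 8+8 = 16
ES_F = 11; EF_F = 11+5 = 16
ES_G = max(EF_B=11, EF_C=4) = 11; EF_G = 11+12 = 23
ES_H = 4; EF_H = 4+2 = 6
ES_I = max(EF_C=4, EF_D=21, EF_E=16, EF_F=16, EF_G=23, EF_H=6) = 23; EF_I = 23+3 = 26
Expected project duration μ = 26 days. Critical path: B → G → I.

Variance along critical path = 9.000 + 2.778 + 0.111 = 11.889; σ = √11.889 = 3.448 days.
Z = (30 − 26) / 3.448 = 1.160
P(T ≤ 30) = Φ(1.160) ≈ 0.877

0.877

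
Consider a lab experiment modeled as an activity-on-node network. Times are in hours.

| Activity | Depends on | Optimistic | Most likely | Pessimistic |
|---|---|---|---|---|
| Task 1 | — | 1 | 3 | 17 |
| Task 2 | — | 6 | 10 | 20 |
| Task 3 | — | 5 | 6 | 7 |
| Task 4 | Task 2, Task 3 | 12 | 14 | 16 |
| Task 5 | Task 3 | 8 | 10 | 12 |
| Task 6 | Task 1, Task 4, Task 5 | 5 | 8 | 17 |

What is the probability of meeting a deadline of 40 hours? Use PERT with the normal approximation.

0.972

te_Task 1 = (1 + 4·3 + 17)/6 = 30/6 = 5; σ²_Task 1 = ((17−1)/6)² = 7.111
te_Task 2 = (6 + 4·10 + 20)/6 = 66/6 = 11; σ²_Task 2 = ((20−6)/6)² = 5.444
te_Task 3 = (5 + 4·6 + 7)/6 = 36/6 = 6; σ²_Task 3 = ((7−5)/6)² = 0.111
te_Task 4 = (12 + 4·14 + 16)/6 = 84/6 = 14; σ²_Task 4 = ((16−12)/6)² = 0.444
te_Task 5 = (8 + 4·10 + 12)/6 = 60/6 = 10; σ²_Task 5 = ((12−8)/6)² = 0.444
te_Task 6 = (5 + 4·8 + 17)/6 = 54/6 = 9; σ²_Task 6 = ((17−5)/6)² = 4.000

Forward pass:
ES_Task 1 = 0; EF_Task 1 = 5
ES_Task 2 = 0; EF_Task 2 = 11
ES_Task 3 = 0; EF_Task 3 = 6
ES_Task 4 = max(EF_Task 2=11, EF_Task 3=6) = 11; EF_Task 4 = 11+14 = 25
ES_Task 5 = 6; EF_Task 5 = 6+10 = 16
ES_Task 6 = max(EF_Task 1=5, EF_Task 4=25, EF_Task 5=16) = 25; EF_Task 6 = 25+9 = 34
Expected project duration μ = 34 hours. Critical path: Task 2 → Task 4 → Task 6.

Variance along critical path = 5.444 + 0.444 + 4.000 = 9.889; σ = √9.889 = 3.145 hours.
Z = (40 − 34) / 3.145 = 1.908
P(T ≤ 40) = Φ(1.908) ≈ 0.972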